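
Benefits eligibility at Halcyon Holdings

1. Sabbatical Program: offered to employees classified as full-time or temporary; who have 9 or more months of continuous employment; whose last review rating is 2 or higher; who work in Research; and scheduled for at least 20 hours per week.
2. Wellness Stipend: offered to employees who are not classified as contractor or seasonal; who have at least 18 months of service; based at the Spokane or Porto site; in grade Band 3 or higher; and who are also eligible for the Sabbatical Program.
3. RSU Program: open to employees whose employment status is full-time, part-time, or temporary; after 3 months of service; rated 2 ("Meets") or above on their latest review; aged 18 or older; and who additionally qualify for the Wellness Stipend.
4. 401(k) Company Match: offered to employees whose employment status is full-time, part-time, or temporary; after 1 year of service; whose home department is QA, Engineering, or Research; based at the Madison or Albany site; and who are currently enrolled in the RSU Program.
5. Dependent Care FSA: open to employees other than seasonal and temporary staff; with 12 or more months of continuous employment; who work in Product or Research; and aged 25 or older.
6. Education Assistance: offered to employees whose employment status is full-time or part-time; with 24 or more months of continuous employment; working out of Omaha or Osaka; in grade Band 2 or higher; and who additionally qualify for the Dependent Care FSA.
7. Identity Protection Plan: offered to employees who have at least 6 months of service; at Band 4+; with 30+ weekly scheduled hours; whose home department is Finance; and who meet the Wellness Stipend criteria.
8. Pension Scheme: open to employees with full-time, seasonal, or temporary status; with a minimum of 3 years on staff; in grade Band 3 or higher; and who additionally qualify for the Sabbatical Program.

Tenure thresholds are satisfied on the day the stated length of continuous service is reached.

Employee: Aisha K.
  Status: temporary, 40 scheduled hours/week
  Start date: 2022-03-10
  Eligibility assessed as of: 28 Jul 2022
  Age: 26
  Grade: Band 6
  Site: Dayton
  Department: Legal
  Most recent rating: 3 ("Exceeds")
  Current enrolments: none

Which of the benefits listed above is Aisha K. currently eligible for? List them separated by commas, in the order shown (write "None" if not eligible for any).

None

Service from 2022-03-10 to 28 Jul 2022: 140 days.
Sabbatical Program — status temporary ✓; service 140 days < 9 months (≈270 days) ✗ → not eligible.
Wellness Stipend — status temporary ✓ (not excluded); service 140 days < 18 months (≈540 days) ✗ → not eligible.
RSU Program — status temporary ✓; service 140 days ≥ 3 months (≈90 days) ✓; rating 3 ≥ 2 ✓; age 26 ≥ 18 ✓; not eligible for Wellness Stipend ✗ → not eligible.
401(k) Company Match — status temporary ✓; service 140 days < 1 year (≈365 days) ✗ → not eligible.
Dependent Care FSA — status temporary ✗ (excluded) → not eligible.
Education Assistance — status temporary ✗ (requires full-time or part-time) → not eligible.
Identity Protection Plan — service 140 days < 6 months (≈180 days) ✗ → not eligible.
Pension Scheme — status temporary ✓; service 140 days < 3 years (≈1095 days) ✗ → not eligible.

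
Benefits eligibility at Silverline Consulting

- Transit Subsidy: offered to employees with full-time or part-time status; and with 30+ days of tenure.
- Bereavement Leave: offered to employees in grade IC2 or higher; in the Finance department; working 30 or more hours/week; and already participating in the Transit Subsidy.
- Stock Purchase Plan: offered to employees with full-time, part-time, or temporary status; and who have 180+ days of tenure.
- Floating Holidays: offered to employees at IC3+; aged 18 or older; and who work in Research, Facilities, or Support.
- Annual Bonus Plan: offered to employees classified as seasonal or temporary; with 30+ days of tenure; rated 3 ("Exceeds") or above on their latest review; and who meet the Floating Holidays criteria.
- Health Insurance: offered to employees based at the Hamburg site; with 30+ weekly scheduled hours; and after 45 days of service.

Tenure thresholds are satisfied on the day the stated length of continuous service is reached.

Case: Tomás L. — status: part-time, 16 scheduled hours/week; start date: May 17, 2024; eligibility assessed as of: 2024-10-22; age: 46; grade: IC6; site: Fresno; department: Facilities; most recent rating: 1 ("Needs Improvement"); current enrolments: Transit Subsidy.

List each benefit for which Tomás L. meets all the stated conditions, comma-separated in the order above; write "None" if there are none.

Transit Subsidy, Floating Holidays

Service from May 17, 2024 to 2024-10-22: 158 days.
Transit Subsidy — status part-time ✓; service 158 days ≥ 30 days ✓ → eligible.
Bereavement Leave — grade IC6 ≥ IC2 ✓; dept Facilities ✗ → not eligible.
Stock Purchase Plan — status part-time ✓; service 158 days < 180 days ✗ → not eligible.
Floating Holidays — grade IC6 ≥ IC3 ✓; age 46 ≥ 18 ✓; dept Facilities ✓ → eligible.
Annual Bonus Plan — status part-time ✗ (requires seasonal or temporary) → not eligible.
Health Insurance — site Fresno ✗ (not Hamburg) → not eligible.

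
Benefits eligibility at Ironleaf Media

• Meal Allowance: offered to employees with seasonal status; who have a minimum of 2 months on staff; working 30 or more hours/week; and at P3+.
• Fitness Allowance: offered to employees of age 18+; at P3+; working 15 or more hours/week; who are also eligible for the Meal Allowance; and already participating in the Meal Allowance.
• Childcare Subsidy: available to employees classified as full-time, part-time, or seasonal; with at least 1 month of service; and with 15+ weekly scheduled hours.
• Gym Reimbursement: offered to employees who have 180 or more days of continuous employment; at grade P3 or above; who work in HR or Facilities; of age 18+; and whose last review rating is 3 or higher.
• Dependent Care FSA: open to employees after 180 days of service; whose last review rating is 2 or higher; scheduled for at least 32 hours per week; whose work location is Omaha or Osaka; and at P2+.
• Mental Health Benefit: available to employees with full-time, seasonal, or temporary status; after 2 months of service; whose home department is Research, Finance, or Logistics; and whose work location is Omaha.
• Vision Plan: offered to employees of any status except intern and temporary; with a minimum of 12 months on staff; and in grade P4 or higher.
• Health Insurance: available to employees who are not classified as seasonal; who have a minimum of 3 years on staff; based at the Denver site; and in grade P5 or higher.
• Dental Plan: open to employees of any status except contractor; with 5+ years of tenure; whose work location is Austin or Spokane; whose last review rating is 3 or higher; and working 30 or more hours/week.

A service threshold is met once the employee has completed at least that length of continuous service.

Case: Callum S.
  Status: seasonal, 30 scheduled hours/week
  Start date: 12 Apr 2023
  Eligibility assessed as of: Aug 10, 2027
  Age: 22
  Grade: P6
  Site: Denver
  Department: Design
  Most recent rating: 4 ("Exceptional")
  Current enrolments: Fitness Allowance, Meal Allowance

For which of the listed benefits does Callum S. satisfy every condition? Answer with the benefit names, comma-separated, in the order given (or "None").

Service from 12 Apr 2023 to Aug 10, 2027: 1581 days.
Meal Allowance — status seasonal ✓; service 1581 days ≥ 2 months (≈60 days) ✓; 30 hrs/wk ≥ 30 ✓; grade P6 ≥ P3 ✓ → eligible.
Fitness Allowance — age 22 ≥ 18 ✓; grade P6 ≥ P3 ✓; 30 hrs/wk ≥ 15 ✓; eligible for Meal Allowance ✓; enrolled in Meal Allowance ✓ → eligible.
Childcare Subsidy — status seasonal ✓; service 1581 days ≥ 1 month (≈30 days) ✓; 30 hrs/wk ≥ 15 ✓ → eligible.
Gym Reimbursement — service 1581 days ≥ 180 days ✓; grade P6 ≥ P3 ✓; dept Design ✗ → not eligible.
Dependent Care FSA — service 1581 days ≥ 180 days ✓; rating 4 ≥ 2 ✓; 30 hrs/wk < 32 ✗ → not eligible.
Mental Health Benefit — status seasonal ✓; service 1581 days ≥ 2 months (≈60 days) ✓; dept Design ✗ → not eligible.
Vision Plan — status seasonal ✓ (not excluded); service 1581 days ≥ 12 months (≈360 days) ✓; grade P6 ≥ P4 ✓ → eligible.
Health Insurance — status seasonal ✗ (excluded) → not eligible.
Dental Plan — status seasonal ✓ (not excluded); service 1581 days < 5 years (≈1825 days) ✗ → not eligible.

Meal Allowance, Fitness Allowance, Childcare Subsidy, Vision Plan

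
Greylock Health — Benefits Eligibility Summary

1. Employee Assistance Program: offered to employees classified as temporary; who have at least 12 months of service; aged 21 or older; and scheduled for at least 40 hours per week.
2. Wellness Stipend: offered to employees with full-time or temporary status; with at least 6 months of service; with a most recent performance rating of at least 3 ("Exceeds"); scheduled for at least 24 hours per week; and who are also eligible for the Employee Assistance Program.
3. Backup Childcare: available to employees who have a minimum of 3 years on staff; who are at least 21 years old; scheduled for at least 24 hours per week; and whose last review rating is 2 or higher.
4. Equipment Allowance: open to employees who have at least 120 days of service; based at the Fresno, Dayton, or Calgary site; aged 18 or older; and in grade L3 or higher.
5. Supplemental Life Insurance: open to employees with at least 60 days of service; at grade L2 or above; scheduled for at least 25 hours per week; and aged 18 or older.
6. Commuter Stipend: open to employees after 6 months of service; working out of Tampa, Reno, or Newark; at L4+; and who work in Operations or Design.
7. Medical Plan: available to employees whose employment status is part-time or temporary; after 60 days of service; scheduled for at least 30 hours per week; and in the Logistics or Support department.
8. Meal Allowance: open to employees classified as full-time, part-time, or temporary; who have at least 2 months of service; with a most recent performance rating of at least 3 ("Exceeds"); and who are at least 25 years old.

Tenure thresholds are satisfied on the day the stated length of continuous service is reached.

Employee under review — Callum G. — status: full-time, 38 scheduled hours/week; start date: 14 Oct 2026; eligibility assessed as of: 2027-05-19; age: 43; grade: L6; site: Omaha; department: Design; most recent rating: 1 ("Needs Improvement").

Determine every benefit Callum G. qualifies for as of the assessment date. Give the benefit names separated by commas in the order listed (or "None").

Service from 14 Oct 2026 to 2027-05-19: 217 days.
Employee Assistance Program — status full-time ✗ (requires temporary) → not eligible.
Wellness Stipend — status full-time ✓; service 217 days ≥ 6 months (≈180 days) ✓; rating 1 < 3 ✗ → not eligible.
Backup Childcare — service 217 days < 3 years (≈1095 days) ✗ → not eligible.
Equipment Allowance — service 217 days ≥ 120 days ✓; site Omaha ✗ (not Fresno, Dayton, or Calgary) → not eligible.
Supplemental Life Insurance — service 217 days ≥ 60 days ✓; grade L6 ≥ L2 ✓; 38 hrs/wk ≥ 25 ✓; age 43 ≥ 18 ✓ → eligible.
Commuter Stipend — service 217 days ≥ 6 months (≈180 days) ✓; site Omaha ✗ (not Tampa, Reno, or Newark) → not eligible.
Medical Plan — status full-time ✗ (requires part-time or temporary) → not eligible.
Meal Allowance — status full-time ✓; service 217 days ≥ 2 months (≈60 days) ✓; rating 1 < 3 ✗ → not eligible.

Supplemental Life Insurance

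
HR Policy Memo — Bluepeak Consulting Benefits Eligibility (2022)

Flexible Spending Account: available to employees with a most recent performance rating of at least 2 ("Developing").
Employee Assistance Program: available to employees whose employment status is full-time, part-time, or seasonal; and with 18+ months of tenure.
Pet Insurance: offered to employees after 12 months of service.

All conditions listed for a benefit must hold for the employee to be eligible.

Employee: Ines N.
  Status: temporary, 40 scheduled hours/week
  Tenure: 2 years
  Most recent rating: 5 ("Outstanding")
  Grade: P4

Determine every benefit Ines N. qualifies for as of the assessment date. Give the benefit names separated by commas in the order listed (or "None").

Flexible Spending Account, Pet Insurance

Flexible Spending Account — rating 5 ≥ 2 ✓ → eligible.
Employee Assistance Program — status temporary ✗ (requires full-time, part-time, or seasonal) → not eligible.
Pet Insurance — service 2 years ≥ 12 months (≈360 days) ✓ → eligible.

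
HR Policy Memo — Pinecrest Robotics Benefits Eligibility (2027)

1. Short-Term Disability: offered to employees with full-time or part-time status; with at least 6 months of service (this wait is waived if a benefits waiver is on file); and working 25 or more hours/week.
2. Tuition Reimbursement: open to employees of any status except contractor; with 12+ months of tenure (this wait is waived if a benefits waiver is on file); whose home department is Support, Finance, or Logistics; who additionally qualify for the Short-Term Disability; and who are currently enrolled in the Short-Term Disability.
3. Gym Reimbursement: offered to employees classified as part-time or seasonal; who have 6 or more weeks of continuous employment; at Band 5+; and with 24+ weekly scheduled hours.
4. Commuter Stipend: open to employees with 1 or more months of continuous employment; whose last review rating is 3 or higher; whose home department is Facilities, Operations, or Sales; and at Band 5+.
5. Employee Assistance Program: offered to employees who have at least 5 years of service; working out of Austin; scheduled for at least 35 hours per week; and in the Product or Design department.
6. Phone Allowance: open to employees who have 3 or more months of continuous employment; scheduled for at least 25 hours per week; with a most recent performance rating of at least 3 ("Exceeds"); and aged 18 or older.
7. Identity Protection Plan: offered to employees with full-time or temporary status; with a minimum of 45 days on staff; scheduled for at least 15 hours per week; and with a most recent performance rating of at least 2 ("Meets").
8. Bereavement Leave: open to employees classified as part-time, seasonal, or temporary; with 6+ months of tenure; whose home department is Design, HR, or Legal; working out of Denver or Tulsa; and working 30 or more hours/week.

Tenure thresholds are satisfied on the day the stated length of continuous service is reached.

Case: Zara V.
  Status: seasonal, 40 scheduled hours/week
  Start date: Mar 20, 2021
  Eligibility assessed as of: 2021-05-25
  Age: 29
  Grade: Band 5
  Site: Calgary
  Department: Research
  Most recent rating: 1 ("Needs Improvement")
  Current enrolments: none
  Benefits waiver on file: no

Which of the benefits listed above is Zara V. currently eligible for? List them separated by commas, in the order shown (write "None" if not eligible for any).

Service from Mar 20, 2021 to 2021-05-25: 66 days.
Short-Term Disability — status seasonal ✗ (requires full-time or part-time) → not eligible.
Tuition Reimbursement — status seasonal ✓ (not excluded); no waiver, service 66 days < 12 months (≈360 days) ✗ → not eligible.
Gym Reimbursement — status seasonal ✓; service 66 days ≥ 6 weeks (≈42 days) ✓; grade Band 5 ≥ Band 5 ✓; 40 hrs/wk ≥ 24 ✓ → eligible.
Commuter Stipend — service 66 days ≥ 1 month (≈30 days) ✓; rating 1 < 3 ✗ → not eligible.
Employee Assistance Program — service 66 days < 5 years (≈1825 days) ✗ → not eligible.
Phone Allowance — service 66 days < 3 months (≈90 days) ✗ → not eligible.
Identity Protection Plan — status seasonal ✗ (requires full-time or temporary) → not eligible.
Bereavement Leave — status seasonal ✓; service 66 days < 6 months (≈180 days) ✗ → not eligible.

Gym Reimbursement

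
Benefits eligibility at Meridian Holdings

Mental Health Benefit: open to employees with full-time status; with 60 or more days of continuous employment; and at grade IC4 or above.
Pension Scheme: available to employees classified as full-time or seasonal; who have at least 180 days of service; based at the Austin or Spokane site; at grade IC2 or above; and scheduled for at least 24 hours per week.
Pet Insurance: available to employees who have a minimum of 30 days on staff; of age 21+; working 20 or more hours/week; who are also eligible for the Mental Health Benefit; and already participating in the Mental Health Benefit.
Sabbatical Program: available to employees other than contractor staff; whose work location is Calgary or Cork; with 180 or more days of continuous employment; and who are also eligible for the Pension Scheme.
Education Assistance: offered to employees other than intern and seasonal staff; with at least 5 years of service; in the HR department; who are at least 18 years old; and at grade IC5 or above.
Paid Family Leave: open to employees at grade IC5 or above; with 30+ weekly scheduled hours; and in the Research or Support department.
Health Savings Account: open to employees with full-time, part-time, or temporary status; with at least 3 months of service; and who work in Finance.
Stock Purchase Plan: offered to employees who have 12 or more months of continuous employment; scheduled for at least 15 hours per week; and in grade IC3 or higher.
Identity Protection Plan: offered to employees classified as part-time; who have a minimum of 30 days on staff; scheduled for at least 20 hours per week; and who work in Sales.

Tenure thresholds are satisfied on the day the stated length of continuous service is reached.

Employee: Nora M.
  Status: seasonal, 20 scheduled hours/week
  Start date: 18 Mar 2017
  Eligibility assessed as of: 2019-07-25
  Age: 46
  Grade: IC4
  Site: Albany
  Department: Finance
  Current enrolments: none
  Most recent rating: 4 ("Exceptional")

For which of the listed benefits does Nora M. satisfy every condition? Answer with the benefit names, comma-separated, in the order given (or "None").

Stock Purchase Plan

Service from 18 Mar 2017 to 2019-07-25: 859 days.
Mental Health Benefit — status seasonal ✗ (requires full-time) → not eligible.
Pension Scheme — status seasonal ✓; service 859 days ≥ 180 days ✓; site Albany ✗ (not Austin or Spokane) → not eligible.
Pet Insurance — service 859 days ≥ 30 days ✓; age 46 ≥ 21 ✓; 20 hrs/wk ≥ 20 ✓; not eligible for Mental Health Benefit ✗ → not eligible.
Sabbatical Program — status seasonal ✓ (not excluded); site Albany ✗ (not Calgary or Cork) → not eligible.
Education Assistance — status seasonal ✗ (excluded) → not eligible.
Paid Family Leave — grade IC4 < IC5 ✗ → not eligible.
Health Savings Account — status seasonal ✗ (requires full-time, part-time, or temporary) → not eligible.
Stock Purchase Plan — service 859 days ≥ 12 months (≈360 days) ✓; 20 hrs/wk ≥ 15 ✓; grade IC4 ≥ IC3 ✓ → eligible.
Identity Protection Plan — status seasonal ✗ (requires part-time) → not eligible.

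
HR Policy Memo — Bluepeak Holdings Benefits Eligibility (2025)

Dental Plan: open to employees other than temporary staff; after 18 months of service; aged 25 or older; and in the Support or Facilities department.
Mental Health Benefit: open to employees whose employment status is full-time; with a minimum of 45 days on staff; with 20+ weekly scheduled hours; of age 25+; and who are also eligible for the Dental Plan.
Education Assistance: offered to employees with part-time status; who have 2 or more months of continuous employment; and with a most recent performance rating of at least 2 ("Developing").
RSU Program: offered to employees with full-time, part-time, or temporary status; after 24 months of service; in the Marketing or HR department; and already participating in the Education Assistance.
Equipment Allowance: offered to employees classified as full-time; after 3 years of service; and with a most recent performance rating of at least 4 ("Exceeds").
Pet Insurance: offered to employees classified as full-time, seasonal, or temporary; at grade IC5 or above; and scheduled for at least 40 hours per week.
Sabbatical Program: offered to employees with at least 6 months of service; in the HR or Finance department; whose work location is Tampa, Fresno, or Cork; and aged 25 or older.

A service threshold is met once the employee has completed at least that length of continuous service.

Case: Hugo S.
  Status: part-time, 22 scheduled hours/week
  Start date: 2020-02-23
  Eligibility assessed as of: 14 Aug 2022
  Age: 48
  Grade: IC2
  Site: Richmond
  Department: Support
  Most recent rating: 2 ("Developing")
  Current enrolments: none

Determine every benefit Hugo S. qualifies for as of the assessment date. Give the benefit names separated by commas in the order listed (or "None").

Service from 2020-02-23 to 14 Aug 2022: 903 days.
Dental Plan — status part-time ✓ (not excluded); service 903 days ≥ 18 months (≈540 days) ✓; age 48 ≥ 25 ✓; dept Support ✓ → eligible.
Mental Health Benefit — status part-time ✗ (requires full-time) → not eligible.
Education Assistance — status part-time ✓; service 903 days ≥ 2 months (≈60 days) ✓; rating 2 ≥ 2 ✓ → eligible.
RSU Program — status part-time ✓; service 903 days ≥ 24 months (≈720 days) ✓; dept Support ✗ → not eligible.
Equipment Allowance — status part-time ✗ (requires full-time) → not eligible.
Pet Insurance — status part-time ✗ (requires full-time, seasonal, or temporary) → not eligible.
Sabbatical Program — service 903 days ≥ 6 months (≈180 days) ✓; dept Support ✗ → not eligible.

Dental Plan, Education Assistance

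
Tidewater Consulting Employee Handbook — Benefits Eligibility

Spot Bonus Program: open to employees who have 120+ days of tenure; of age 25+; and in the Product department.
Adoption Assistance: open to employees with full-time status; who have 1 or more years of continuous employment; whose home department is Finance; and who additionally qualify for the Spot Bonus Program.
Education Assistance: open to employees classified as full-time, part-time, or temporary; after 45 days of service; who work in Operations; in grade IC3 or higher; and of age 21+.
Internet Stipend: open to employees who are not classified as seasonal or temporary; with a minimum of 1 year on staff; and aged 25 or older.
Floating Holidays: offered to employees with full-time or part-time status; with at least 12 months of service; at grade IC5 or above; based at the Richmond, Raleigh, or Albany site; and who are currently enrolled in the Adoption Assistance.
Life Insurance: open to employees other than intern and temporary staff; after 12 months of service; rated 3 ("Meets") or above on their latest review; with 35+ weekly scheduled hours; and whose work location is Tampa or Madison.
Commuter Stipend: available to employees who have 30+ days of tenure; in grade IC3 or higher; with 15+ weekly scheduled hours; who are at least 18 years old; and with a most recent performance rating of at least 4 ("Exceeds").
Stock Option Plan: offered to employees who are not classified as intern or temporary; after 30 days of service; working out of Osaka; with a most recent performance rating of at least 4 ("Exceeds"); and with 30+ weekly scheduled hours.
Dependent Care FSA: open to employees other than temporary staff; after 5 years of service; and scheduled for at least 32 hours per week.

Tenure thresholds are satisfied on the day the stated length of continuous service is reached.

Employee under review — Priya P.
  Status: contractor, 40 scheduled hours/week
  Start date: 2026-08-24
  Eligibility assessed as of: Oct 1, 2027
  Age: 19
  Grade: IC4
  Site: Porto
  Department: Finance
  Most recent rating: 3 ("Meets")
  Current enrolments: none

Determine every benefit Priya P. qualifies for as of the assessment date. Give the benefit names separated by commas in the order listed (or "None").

None

Service from 2026-08-24 to Oct 1, 2027: 403 days.
Spot Bonus Program — service 403 days ≥ 120 days ✓; age 19 < 25 ✗ → not eligible.
Adoption Assistance — status contractor ✗ (requires full-time) → not eligible.
Education Assistance — status contractor ✗ (requires full-time, part-time, or temporary) → not eligible.
Internet Stipend — status contractor ✓ (not excluded); service 403 days ≥ 1 year (≈365 days) ✓; age 19 < 25 ✗ → not eligible.
Floating Holidays — status contractor ✗ (requires full-time or part-time) → not eligible.
Life Insurance — status contractor ✓ (not excluded); service 403 days ≥ 12 months (≈360 days) ✓; rating 3 ≥ 3 ✓; 40 hrs/wk ≥ 35 ✓; site Porto ✗ (not Tampa or Madison) → not eligible.
Commuter Stipend — service 403 days ≥ 30 days ✓; grade IC4 ≥ IC3 ✓; 40 hrs/wk ≥ 15 ✓; age 19 ≥ 18 ✓; rating 3 < 4 ✗ → not eligible.
Stock Option Plan — status contractor ✓ (not excluded); service 403 days ≥ 30 days ✓; site Porto ✗ (not Osaka) → not eligible.
Dependent Care FSA — status contractor ✓ (not excluded); service 403 days < 5 years (≈1825 days) ✗ → not eligible.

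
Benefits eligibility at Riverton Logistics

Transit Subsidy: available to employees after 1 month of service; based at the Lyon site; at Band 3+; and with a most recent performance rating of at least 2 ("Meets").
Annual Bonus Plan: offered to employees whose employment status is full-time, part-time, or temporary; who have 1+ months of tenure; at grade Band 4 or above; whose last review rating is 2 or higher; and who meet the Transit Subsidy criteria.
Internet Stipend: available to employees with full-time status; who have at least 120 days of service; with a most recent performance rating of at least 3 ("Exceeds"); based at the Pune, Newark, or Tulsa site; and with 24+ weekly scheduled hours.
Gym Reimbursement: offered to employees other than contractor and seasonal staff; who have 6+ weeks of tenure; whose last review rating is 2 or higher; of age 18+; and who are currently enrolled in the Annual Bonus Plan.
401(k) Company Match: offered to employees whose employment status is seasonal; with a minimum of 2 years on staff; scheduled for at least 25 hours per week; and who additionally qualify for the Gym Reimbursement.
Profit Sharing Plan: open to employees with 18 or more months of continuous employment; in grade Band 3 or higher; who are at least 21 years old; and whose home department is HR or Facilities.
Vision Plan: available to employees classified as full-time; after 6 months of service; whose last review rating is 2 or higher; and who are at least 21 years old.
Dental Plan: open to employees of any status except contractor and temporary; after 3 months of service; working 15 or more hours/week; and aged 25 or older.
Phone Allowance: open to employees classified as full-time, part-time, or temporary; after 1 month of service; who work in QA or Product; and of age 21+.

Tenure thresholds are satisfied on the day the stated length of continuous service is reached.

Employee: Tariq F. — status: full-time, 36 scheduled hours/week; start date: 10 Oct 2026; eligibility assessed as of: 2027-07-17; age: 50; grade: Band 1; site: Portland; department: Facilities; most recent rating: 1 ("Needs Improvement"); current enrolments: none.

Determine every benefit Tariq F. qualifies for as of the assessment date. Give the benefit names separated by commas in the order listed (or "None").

Dental Plan

Service from 10 Oct 2026 to 2027-07-17: 280 days.
Transit Subsidy — service 280 days ≥ 1 month (≈30 days) ✓; site Portland ✗ (not Lyon) → not eligible.
Annual Bonus Plan — status full-time ✓; service 280 days ≥ 1 month (≈30 days) ✓; grade Band 1 < Band 4 ✗ → not eligible.
Internet Stipend — status full-time ✓; service 280 days ≥ 120 days ✓; rating 1 < 3 ✗ → not eligible.
Gym Reimbursement — status full-time ✓ (not excluded); service 280 days ≥ 6 weeks (≈42 days) ✓; rating 1 < 2 ✗ → not eligible.
401(k) Company Match — status full-time ✗ (requires seasonal) → not eligible.
Profit Sharing Plan — service 280 days < 18 months (≈540 days) ✗ → not eligible.
Vision Plan — status full-time ✓; service 280 days ≥ 6 months (≈180 days) ✓; rating 1 < 2 ✗ → not eligible.
Dental Plan — status full-time ✓ (not excluded); service 280 days ≥ 3 months (≈90 days) ✓; 36 hrs/wk ≥ 15 ✓; age 50 ≥ 25 ✓ → eligible.
Phone Allowance — status full-time ✓; service 280 days ≥ 1 month (≈30 days) ✓; dept Facilities ✗ → not eligible.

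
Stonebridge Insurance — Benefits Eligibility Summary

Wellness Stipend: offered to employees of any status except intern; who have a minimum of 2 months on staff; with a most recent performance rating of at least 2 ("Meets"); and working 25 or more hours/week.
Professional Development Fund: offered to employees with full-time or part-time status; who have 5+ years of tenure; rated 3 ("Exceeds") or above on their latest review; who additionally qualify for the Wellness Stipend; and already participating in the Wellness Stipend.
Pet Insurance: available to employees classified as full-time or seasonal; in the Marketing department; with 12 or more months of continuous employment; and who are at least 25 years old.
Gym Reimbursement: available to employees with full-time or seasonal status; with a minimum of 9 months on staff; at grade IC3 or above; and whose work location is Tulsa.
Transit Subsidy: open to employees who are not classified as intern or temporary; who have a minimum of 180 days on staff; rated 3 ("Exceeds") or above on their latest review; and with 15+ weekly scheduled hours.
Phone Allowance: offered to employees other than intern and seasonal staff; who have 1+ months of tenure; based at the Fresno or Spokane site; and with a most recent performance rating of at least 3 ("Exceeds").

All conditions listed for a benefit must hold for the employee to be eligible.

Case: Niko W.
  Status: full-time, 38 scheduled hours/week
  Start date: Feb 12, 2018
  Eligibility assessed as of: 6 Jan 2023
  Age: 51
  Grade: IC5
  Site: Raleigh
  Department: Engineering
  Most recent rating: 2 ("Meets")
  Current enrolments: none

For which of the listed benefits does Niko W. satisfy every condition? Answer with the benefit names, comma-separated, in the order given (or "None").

Wellness Stipend

Service from Feb 12, 2018 to 6 Jan 2023: 1789 days.
Wellness Stipend — status full-time ✓ (not excluded); service 1789 days ≥ 2 months (≈60 days) ✓; rating 2 ≥ 2 ✓; 38 hrs/wk ≥ 25 ✓ → eligible.
Professional Development Fund — status full-time ✓; service 1789 days < 5 years (≈1825 days) ✗ → not eligible.
Pet Insurance — status full-time ✓; dept Engineering ✗ → not eligible.
Gym Reimbursement — status full-time ✓; service 1789 days ≥ 9 months (≈270 days) ✓; grade IC5 ≥ IC3 ✓; site Raleigh ✗ (not Tulsa) → not eligible.
Transit Subsidy — status full-time ✓ (not excluded); service 1789 days ≥ 180 days ✓; rating 2 < 3 ✗ → not eligible.
Phone Allowance — status full-time ✓ (not excluded); service 1789 days ≥ 1 month (≈30 days) ✓; site Raleigh ✗ (not Fresno or Spokane) → not eligible.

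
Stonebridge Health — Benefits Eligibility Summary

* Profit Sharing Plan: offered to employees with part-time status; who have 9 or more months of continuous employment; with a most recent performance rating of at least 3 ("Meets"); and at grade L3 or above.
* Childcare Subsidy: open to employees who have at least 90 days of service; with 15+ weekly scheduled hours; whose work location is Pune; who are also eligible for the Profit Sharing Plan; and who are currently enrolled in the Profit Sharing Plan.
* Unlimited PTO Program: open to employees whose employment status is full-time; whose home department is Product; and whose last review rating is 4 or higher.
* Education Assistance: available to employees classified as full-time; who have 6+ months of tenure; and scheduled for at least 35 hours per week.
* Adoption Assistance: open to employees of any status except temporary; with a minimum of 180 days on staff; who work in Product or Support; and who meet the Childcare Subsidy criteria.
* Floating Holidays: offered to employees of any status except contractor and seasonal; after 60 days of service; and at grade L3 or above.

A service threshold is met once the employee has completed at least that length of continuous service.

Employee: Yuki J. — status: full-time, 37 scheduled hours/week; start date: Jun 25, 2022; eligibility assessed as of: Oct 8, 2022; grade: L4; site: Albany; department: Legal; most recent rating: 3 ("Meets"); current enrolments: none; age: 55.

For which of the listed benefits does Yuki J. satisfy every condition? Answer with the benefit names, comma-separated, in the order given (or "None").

Service from Jun 25, 2022 to Oct 8, 2022: 105 days.
Profit Sharing Plan — status full-time ✗ (requires part-time) → not eligible.
Childcare Subsidy — service 105 days ≥ 90 days ✓; 37 hrs/wk ≥ 15 ✓; site Albany ✗ (not Pune) → not eligible.
Unlimited PTO Program — status full-time ✓; dept Legal ✗ → not eligible.
Education Assistance — status full-time ✓; service 105 days < 6 months (≈180 days) ✗ → not eligible.
Adoption Assistance — status full-time ✓ (not excluded); service 105 days < 180 days ✗ → not eligible.
Floating Holidays — status full-time ✓ (not excluded); service 105 days ≥ 60 days ✓; grade L4 ≥ L3 ✓ → eligible.

Floating Holidays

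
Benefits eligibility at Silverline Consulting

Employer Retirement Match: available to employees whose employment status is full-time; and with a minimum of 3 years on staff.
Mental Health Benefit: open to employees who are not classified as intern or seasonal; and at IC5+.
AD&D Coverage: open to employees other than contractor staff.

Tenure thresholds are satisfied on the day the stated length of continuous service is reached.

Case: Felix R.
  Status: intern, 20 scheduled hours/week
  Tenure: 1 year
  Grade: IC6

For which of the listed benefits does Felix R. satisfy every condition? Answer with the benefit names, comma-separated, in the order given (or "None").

Employer Retirement Match — status intern ✗ (requires full-time) → not eligible.
Mental Health Benefit — status intern ✗ (excluded) → not eligible.
AD&D Coverage — status intern ✓ (not excluded) → eligible.

AD&D Coverage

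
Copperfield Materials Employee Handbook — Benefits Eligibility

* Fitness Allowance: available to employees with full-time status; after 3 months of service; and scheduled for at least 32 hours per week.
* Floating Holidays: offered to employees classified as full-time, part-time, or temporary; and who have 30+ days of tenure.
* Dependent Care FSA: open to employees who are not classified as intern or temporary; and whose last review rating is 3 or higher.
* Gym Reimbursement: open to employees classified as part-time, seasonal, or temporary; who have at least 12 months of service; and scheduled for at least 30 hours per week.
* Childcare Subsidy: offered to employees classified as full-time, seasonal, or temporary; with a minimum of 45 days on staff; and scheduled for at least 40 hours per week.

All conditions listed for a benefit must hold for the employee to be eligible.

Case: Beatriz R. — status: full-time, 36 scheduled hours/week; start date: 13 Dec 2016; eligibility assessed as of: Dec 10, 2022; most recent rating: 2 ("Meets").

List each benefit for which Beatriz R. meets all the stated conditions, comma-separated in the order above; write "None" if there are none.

Service from 13 Dec 2016 to Dec 10, 2022: 2188 days.
Fitness Allowance — status full-time ✓; service 2188 days ≥ 3 months (≈90 days) ✓; 36 hrs/wk ≥ 32 ✓ → eligible.
Floating Holidays — status full-time ✓; service 2188 days ≥ 30 days ✓ → eligible.
Dependent Care FSA — status full-time ✓ (not excluded); rating 2 < 3 ✗ → not eligible.
Gym Reimbursement — status full-time ✗ (requires part-time, seasonal, or temporary) → not eligible.
Childcare Subsidy — status full-time ✓; service 2188 days ≥ 45 days ✓; 36 hrs/wk < 40 ✗ → not eligible.

Fitness Allowance, Floating Holidays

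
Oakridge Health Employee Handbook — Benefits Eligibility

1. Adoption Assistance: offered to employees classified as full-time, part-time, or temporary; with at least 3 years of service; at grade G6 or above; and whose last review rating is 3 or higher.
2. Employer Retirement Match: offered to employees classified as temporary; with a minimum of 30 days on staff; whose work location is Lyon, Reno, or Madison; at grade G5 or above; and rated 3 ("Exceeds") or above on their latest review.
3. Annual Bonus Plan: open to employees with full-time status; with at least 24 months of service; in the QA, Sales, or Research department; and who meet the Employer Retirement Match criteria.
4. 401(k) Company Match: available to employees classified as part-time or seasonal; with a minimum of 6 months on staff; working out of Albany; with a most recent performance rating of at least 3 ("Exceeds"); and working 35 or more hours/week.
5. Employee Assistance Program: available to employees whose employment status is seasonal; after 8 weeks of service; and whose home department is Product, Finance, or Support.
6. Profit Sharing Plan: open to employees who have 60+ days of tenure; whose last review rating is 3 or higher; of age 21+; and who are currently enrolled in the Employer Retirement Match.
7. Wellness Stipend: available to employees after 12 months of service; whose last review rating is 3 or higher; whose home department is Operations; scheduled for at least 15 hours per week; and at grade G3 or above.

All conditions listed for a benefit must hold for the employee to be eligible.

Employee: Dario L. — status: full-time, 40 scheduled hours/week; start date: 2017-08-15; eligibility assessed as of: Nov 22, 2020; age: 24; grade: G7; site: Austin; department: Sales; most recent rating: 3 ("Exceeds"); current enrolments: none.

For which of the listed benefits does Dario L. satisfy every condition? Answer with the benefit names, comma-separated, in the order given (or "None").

Adoption Assistance

Service from 2017-08-15 to Nov 22, 2020: 1195 days.
Adoption Assistance — status full-time ✓; service 1195 days ≥ 3 years (≈1095 days) ✓; grade G7 ≥ G6 ✓; rating 3 ≥ 3 ✓ → eligible.
Employer Retirement Match — status full-time ✗ (requires temporary) → not eligible.
Annual Bonus Plan — status full-time ✓; service 1195 days ≥ 24 months (≈720 days) ✓; dept Sales ✓; not eligible for Employer Retirement Match ✗ → not eligible.
401(k) Company Match — status full-time ✗ (requires part-time or seasonal) → not eligible.
Employee Assistance Program — status full-time ✗ (requires seasonal) → not eligible.
Profit Sharing Plan — service 1195 days ≥ 60 days ✓; rating 3 ≥ 3 ✓; age 24 ≥ 21 ✓; not enrolled in Employer Retirement Match ✗ → not eligible.
Wellness Stipend — service 1195 days ≥ 12 months (≈360 days) ✓; rating 3 ≥ 3 ✓; dept Sales ✗ → not eligible.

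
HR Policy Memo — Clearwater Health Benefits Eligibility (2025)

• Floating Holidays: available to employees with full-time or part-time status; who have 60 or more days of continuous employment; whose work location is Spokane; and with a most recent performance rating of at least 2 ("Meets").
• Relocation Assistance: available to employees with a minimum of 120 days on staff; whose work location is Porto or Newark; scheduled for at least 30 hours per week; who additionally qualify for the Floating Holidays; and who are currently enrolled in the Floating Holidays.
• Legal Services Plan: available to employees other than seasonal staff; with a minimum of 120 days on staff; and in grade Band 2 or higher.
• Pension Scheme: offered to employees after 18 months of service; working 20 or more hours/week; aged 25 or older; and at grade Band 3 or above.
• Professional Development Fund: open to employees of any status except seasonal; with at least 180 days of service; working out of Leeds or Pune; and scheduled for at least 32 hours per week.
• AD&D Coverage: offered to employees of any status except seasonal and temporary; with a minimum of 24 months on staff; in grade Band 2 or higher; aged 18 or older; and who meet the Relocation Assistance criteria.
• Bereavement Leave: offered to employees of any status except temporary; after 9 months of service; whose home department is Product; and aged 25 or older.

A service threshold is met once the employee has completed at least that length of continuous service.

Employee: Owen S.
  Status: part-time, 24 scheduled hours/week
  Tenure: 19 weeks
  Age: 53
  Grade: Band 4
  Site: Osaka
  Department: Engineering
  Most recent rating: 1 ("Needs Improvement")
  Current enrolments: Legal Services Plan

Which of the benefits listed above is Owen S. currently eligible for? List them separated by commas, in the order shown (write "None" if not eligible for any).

Floating Holidays — status part-time ✓; service 19 weeks ≥ 60 days ✓; site Osaka ✗ (not Spokane) → not eligible.
Relocation Assistance — service 19 weeks ≥ 120 days ✓; site Osaka ✗ (not Porto or Newark) → not eligible.
Legal Services Plan — status part-time ✓ (not excluded); service 19 weeks ≥ 120 days ✓; grade Band 4 ≥ Band 2 ✓ → eligible.
Pension Scheme — service 19 weeks < 18 months (≈540 days) ✗ → not eligible.
Professional Development Fund — status part-time ✓ (not excluded); service 19 weeks < 180 days ✗ → not eligible.
AD&D Coverage — status part-time ✓ (not excluded); service 19 weeks < 24 months (≈720 days) ✗ → not eligible.
Bereavement Leave — status part-time ✓ (not excluded); service 19 weeks < 9 months (≈270 days) ✗ → not eligible.

Legal Services Plan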